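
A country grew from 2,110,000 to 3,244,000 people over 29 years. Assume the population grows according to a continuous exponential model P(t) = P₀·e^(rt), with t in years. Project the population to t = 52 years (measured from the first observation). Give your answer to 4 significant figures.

≈ 4,563,000 people

r = ln(3244000/2110000) / 29 ≈ 0.014832 per year
P(52) = 2110000 · e^(0.014832·52) = 2110000 · 2.16246 ≈ 4562798.53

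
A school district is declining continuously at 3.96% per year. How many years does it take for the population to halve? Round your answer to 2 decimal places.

half-life ≈ 17.50 years

half-life = ln(2) / |r| = 0.69315 / 0.0396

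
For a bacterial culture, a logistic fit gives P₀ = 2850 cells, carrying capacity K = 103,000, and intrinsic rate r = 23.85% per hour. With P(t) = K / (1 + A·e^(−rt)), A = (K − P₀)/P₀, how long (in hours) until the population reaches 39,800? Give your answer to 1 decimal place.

A = (103000 − 2850)/2850 = 35.14035
39800 = 103000/(1 + 35.14035·e^(−0.2385t)) → 1 + 35.14035·e^(−0.2385t) = 2.58794
e^(−0.2385t) = 0.045188 → t = ln(22.12952)/0.2385 = 3.09691/0.2385

t ≈ 13.0 hours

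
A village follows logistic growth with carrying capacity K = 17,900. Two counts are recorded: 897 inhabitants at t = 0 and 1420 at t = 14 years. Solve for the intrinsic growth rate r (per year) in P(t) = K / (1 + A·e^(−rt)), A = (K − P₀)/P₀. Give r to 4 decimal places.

r ≈ 0.0350 per year

A = (17900 − 897)/897 = 18.95541
1420 = 17900/(1 + 18.95541·e^(−r·14)) → e^(−14r) = (12.60563 − 1)/18.95541 = 0.61226
r = −ln(0.61226)/14 = 0.4906/14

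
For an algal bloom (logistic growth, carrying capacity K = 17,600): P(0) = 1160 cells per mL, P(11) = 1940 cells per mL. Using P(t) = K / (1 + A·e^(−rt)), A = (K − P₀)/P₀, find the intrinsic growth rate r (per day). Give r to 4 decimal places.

r ≈ 0.0512 per day

A = (17600 − 1160)/1160 = 14.17241
1940 = 17600/(1 + 14.17241·e^(−r·11)) → e^(−11r) = (9.07216 − 1)/14.17241 = 0.569569
r = −ln(0.569569)/11 = 0.56288/11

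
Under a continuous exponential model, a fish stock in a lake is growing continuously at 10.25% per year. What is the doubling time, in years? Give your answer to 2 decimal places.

doubling time = ln(2) / |r| = 0.69315 / 0.1025

doubling time ≈ 6.76 years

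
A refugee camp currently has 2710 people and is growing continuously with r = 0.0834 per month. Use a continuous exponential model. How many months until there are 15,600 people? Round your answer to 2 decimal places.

t ≈ 20.99 months

15600 = 2710 · e^(0.0834·t)
t = ln(15600/2710) / 0.0834 = ln(5.75646) / 0.0834 = 1.75032 / 0.0834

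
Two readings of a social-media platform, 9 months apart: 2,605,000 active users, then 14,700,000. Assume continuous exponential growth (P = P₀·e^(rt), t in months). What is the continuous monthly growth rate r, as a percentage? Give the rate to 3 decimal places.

r ≈ 19.227% per month

14700000 = 2605000 · e^(r·9)
e^(9r) = 14700000/2605000 = 5.64299
r = ln(5.64299) / 9 = 1.73041 / 9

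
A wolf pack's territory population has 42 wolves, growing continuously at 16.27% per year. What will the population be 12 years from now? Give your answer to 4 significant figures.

≈ 295.9 wolves

P(12) = 42 · e^(0.1627·12) = 42 · e^(1.9524)
= 42 · 7.04558 ≈ 295.91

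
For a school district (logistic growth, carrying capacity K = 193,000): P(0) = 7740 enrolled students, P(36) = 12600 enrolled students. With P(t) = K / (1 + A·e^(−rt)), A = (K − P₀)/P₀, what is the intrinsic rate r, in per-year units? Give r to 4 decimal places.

r ≈ 0.0143 per year

A = (193000 − 7740)/7740 = 23.9354
12600 = 193000/(1 + 23.9354·e^(−r·36)) → e^(−36r) = (15.31746 − 1)/23.9354 = 0.598171
r = −ln(0.598171)/36 = 0.51388/36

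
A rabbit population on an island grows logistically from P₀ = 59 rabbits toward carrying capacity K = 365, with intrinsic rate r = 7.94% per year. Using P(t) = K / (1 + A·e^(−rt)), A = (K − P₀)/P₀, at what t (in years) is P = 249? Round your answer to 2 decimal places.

A = (365 − 59)/59 = 5.18644
249 = 365/(1 + 5.18644·e^(−0.0794t)) → 1 + 5.18644·e^(−0.0794t) = 1.46586
e^(−0.0794t) = 0.089823 → t = ln(11.13296)/0.0794 = 2.40991/0.0794

t ≈ 30.35 years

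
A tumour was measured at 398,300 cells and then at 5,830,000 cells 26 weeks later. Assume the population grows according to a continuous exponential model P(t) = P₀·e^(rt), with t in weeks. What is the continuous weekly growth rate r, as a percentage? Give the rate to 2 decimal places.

r ≈ 10.32% per week

5830000 = 398300 · e^(r·26)
e^(26r) = 5830000/398300 = 14.63721
r = ln(14.63721) / 26 = 2.68357 / 26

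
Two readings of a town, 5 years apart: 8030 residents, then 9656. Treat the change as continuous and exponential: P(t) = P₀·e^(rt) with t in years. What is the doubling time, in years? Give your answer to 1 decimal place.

doubling time ≈ 18.8 years

r = ln(9656/8030) / 5 = ln(1.20249) / 5 ≈ 0.036879 per year
doubling time = ln 2 / |r| = 0.69315 / 0.036879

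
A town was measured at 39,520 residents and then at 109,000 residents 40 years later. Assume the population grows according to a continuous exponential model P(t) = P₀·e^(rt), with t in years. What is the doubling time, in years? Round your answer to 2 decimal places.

doubling time ≈ 27.33 years

r = ln(109000/39520) / 40 = ln(2.7581) / 40 ≈ 0.025364 per year
doubling time = ln 2 / |r| = 0.69315 / 0.025364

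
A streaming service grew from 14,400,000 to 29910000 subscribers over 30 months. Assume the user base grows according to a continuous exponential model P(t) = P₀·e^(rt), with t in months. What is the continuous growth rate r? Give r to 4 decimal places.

29910000 = 14400000 · e^(r·30)
e^(30r) = 29910000/14400000 = 2.07708
r = ln(2.07708) / 30 = 0.73096 / 30

r ≈ 0.0244 per month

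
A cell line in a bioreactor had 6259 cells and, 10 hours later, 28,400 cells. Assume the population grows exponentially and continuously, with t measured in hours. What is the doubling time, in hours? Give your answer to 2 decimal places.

r = ln(28400/6259) / 10 = ln(4.53747) / 10 ≈ 0.151237 per hour
doubling time = ln 2 / |r| = 0.69315 / 0.151237

doubling time ≈ 4.58 hours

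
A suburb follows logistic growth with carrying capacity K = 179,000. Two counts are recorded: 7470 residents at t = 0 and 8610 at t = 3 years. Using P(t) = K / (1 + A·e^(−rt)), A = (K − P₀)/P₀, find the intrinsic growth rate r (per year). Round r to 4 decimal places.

A = (179000 − 7470)/7470 = 22.96252
8610 = 179000/(1 + 22.96252·e^(−r·3)) → e^(−3r) = (20.78978 − 1)/22.96252 = 0.86183
r = −ln(0.86183)/3 = 0.1487/3

r ≈ 0.0496 per year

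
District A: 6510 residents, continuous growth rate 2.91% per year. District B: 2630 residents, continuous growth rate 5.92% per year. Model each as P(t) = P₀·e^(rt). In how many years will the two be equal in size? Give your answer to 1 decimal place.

6510·e^(0.0291t) = 2630·e^(0.0592t)
6510/2630 = e^((0.0592 − 0.0291)t) → ln(2.47529) = 0.0301·t
t = 0.90636 / 0.0301

t ≈ 30.1 years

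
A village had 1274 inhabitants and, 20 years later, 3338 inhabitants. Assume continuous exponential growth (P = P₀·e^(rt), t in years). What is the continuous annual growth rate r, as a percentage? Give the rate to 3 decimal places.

r ≈ 4.816% per year

3338 = 1274 · e^(r·20)
e^(20r) = 3338/1274 = 2.62009
r = ln(2.62009) / 20 = 0.96321 / 20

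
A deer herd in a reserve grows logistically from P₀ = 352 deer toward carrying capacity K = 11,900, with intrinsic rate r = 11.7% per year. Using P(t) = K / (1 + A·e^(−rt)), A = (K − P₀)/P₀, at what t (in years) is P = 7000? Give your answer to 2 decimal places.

A = (11900 − 352)/352 = 32.80682
7000 = 11900/(1 + 32.80682·e^(−0.117t)) → 1 + 32.80682·e^(−0.117t) = 1.7
e^(−0.117t) = 0.021337 → t = ln(46.86688)/0.117 = 3.84731/0.117

t ≈ 32.88 years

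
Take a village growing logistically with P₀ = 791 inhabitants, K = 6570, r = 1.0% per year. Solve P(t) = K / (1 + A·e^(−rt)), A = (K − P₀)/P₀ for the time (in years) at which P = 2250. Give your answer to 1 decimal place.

A = (6570 − 791)/791 = 7.30594
2250 = 6570/(1 + 7.30594·e^(−0.01t)) → 1 + 7.30594·e^(−0.01t) = 2.92
e^(−0.01t) = 0.2628 → t = ln(3.80518)/0.01 = 1.33636/0.01

t ≈ 133.6 years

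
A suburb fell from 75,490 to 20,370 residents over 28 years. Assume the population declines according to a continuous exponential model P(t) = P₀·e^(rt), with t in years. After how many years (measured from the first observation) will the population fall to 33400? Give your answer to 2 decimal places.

t ≈ 17.43 years

r = ln(20370/75490) / 28 ≈ -0.046783 per year
t = ln(33400/75490) / r = -0.81544 / -0.046783 ≈ 17.43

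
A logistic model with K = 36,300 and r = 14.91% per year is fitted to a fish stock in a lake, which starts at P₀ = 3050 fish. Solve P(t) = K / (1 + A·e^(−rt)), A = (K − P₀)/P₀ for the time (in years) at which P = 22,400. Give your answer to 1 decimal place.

t ≈ 19.2 years

A = (36300 − 3050)/3050 = 10.90164
22400 = 36300/(1 + 10.90164·e^(−0.1491t)) → 1 + 10.90164·e^(−0.1491t) = 1.62054
e^(−0.1491t) = 0.056921 → t = ln(17.56811)/0.1491 = 2.86609/0.1491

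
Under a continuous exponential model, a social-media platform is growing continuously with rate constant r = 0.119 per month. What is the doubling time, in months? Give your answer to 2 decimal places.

doubling time ≈ 5.82 months

doubling time = ln(2) / |r| = 0.69315 / 0.119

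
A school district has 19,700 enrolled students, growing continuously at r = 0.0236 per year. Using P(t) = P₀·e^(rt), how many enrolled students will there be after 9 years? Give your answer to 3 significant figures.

≈ 24,400 enrolled students

P(9) = 19700 · e^(0.0236·9) = 19700 · e^(0.2124)
= 19700 · 1.23664 ≈ 24361.86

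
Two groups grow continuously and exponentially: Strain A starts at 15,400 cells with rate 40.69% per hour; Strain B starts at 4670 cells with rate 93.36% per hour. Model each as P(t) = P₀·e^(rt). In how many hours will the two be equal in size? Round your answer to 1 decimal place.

15400·e^(0.4069t) = 4670·e^(0.9336t)
15400/4670 = e^((0.9336 − 0.4069)t) → ln(3.29764) = 0.5267·t
t = 1.19321 / 0.5267

t ≈ 2.3 hours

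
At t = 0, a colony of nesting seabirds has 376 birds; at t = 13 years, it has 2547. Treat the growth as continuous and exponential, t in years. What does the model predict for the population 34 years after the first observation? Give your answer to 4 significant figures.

r = ln(2547/376) / 13 ≈ 0.14716 per year
P(34) = 376 · e^(0.14716·34) = 376 · 148.92549 ≈ 55995.98

≈ 56,000 birds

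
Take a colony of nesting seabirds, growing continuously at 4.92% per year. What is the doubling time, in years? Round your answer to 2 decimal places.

doubling time = ln(2) / |r| = 0.69315 / 0.0492

doubling time ≈ 14.09 years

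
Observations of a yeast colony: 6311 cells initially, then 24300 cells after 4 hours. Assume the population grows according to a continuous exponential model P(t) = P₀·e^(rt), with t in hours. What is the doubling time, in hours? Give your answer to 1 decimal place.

doubling time ≈ 2.1 hours

r = ln(24300/6311) / 4 = ln(3.85042) / 4 ≈ 0.337046 per hour
doubling time = ln 2 / |r| = 0.69315 / 0.337046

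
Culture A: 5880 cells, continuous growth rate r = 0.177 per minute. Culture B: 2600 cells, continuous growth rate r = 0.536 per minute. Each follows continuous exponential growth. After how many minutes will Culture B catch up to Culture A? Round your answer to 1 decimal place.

t ≈ 2.3 minutes

5880·e^(0.177t) = 2600·e^(0.536t)
5880/2600 = e^((0.536 − 0.177)t) → ln(2.26154) = 0.359·t
t = 0.81605 / 0.359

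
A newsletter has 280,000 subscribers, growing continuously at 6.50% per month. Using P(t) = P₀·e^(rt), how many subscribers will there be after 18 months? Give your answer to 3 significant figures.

≈ 902,000 subscribers

P(18) = 280000 · e^(0.065·18) = 280000 · e^(1.17)
= 280000 · 3.22199 ≈ 902157.94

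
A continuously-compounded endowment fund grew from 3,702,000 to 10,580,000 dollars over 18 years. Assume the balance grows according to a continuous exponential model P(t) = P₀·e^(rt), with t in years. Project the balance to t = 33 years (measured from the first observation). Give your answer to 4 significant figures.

r = ln(10580000/3702000) / 18 ≈ 0.058338 per year
P(33) = 3702000 · e^(0.058338·33) = 3702000 · 6.85631 ≈ 25382050.98

≈ 25,380,000 dollars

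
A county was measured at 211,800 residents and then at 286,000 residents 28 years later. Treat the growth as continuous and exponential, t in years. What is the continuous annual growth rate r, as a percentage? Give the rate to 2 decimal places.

r ≈ 1.07% per year

286000 = 211800 · e^(r·28)
e^(28r) = 286000/211800 = 1.35033
r = ln(1.35033) / 28 = 0.30035 / 28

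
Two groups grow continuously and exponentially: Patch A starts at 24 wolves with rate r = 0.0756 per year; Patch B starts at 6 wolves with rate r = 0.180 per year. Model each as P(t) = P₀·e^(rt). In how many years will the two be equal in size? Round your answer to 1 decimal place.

24·e^(0.0756t) = 6·e^(0.18t)
24/6 = e^((0.18 − 0.0756)t) → ln(4) = 0.1044·t
t = 1.38629 / 0.1044

t ≈ 13.3 years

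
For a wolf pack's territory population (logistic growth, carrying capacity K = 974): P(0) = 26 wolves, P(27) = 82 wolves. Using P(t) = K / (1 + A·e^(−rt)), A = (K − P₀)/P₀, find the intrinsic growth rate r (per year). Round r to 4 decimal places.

A = (974 − 26)/26 = 36.46154
82 = 974/(1 + 36.46154·e^(−r·27)) → e^(−27r) = (11.87805 − 1)/36.46154 = 0.298343
r = −ln(0.298343)/27 = 1.20951/27

r ≈ 0.0448 per year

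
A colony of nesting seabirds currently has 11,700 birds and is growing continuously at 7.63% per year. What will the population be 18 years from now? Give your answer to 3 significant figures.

≈ 46,200 birds

P(18) = 11700 · e^(0.0763·18) = 11700 · e^(1.3734)
= 11700 · 3.94875 ≈ 46200.42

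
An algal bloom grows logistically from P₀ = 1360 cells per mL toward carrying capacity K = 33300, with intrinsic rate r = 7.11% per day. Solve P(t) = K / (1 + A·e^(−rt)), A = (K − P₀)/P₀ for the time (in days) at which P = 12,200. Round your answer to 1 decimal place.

t ≈ 36.7 days

A = (33300 − 1360)/1360 = 23.48529
12200 = 33300/(1 + 23.48529·e^(−0.0711t)) → 1 + 23.48529·e^(−0.0711t) = 2.72951
e^(−0.0711t) = 0.073642 → t = ln(13.57917)/0.0711 = 2.60854/0.0711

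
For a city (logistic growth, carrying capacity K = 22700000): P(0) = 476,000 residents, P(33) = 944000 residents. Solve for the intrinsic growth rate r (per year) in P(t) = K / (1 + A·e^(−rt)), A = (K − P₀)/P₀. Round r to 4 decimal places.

r ≈ 0.0214 per year

A = (22700000 − 476000)/476000 = 46.68908
944000 = 22700000/(1 + 46.68908·e^(−r·33)) → e^(−33r) = (24.04661 − 1)/46.68908 = 0.493619
r = −ln(0.493619)/33 = 0.70599/33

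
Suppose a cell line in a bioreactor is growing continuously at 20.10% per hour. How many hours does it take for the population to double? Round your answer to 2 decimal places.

doubling time ≈ 3.45 hours

doubling time = ln(2) / |r| = 0.69315 / 0.201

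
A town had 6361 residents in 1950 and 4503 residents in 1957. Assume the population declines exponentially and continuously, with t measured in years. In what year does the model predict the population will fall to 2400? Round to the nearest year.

r = ln(4503/6361) / 7 = -0.34544/7 ≈ -0.049349 per year
t = ln(2400/6361) / r = -0.97472/-0.049349 ≈ 19.75 years after 1950

year 1970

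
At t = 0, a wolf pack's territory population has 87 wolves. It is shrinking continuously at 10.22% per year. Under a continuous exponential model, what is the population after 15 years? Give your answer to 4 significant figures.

≈ 18.78 wolves

P(15) = 87 · e^(-0.1022·15) = 87 · e^(-1.533)
= 87 · 0.21589 ≈ 18.78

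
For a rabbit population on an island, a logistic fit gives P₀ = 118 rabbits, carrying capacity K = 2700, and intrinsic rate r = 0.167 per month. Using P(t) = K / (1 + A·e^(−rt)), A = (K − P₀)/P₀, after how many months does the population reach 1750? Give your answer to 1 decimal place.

t ≈ 22.1 months

A = (2700 − 118)/118 = 21.88136
1750 = 2700/(1 + 21.88136·e^(−0.167t)) → 1 + 21.88136·e^(−0.167t) = 1.54286
e^(−0.167t) = 0.024809 → t = ln(40.30776)/0.167 = 3.69654/0.167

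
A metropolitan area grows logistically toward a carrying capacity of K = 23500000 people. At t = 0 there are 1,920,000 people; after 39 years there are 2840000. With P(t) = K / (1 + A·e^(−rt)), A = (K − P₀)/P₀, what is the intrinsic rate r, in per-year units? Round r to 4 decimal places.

A = (23500000 − 1920000)/1920000 = 11.23958
2840000 = 23500000/(1 + 11.23958·e^(−r·39)) → e^(−39r) = (8.27465 − 1)/11.23958 = 0.647235
r = −ln(0.647235)/39 = 0.43505/39

r ≈ 0.0112 per year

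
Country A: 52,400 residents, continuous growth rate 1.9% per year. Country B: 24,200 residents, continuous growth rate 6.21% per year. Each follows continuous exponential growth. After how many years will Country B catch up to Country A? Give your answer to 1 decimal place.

t ≈ 17.9 years

52400·e^(0.019t) = 24200·e^(0.0621t)
52400/24200 = e^((0.0621 − 0.019)t) → ln(2.16529) = 0.0431·t
t = 0.77255 / 0.0431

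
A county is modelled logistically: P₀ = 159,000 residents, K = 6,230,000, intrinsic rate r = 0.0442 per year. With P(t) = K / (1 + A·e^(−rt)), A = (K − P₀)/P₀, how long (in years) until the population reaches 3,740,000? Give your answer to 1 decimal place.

A = (6230000 − 159000)/159000 = 38.18239
3740000 = 6230000/(1 + 38.18239·e^(−0.0442t)) → 1 + 38.18239·e^(−0.0442t) = 1.66578
e^(−0.0442t) = 0.017437 → t = ln(57.35026)/0.0442 = 4.04918/0.0442

t ≈ 91.6 years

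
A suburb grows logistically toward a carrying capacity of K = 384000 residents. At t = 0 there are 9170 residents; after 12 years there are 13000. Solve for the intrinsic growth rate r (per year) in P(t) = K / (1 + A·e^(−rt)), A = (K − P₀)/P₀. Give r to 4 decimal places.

r ≈ 0.0299 per year

A = (384000 − 9170)/9170 = 40.87568
13000 = 384000/(1 + 40.87568·e^(−r·12)) → e^(−12r) = (29.53846 − 1)/40.87568 = 0.698177
r = −ln(0.698177)/12 = 0.35928/12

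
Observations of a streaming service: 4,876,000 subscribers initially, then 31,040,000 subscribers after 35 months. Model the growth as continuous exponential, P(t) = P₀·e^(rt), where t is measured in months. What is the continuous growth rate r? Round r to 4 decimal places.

31040000 = 4876000 · e^(r·35)
e^(35r) = 31040000/4876000 = 6.36587
r = ln(6.36587) / 35 = 1.85095 / 35

r ≈ 0.0529 per month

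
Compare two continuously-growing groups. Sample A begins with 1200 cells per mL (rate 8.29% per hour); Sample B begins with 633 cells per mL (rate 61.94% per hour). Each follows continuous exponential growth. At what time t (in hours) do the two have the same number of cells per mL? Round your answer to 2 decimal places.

1200·e^(0.0829t) = 633·e^(0.6194t)
1200/633 = e^((0.6194 − 0.0829)t) → ln(1.89573) = 0.5365·t
t = 0.63961 / 0.5365

t ≈ 1.19 hours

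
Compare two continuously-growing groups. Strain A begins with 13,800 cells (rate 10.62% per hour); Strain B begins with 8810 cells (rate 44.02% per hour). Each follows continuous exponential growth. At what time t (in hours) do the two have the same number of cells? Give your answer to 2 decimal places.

13800·e^(0.1062t) = 8810·e^(0.4402t)
13800/8810 = e^((0.4402 − 0.1062)t) → ln(1.5664) = 0.334·t
t = 0.44878 / 0.334

t ≈ 1.34 hours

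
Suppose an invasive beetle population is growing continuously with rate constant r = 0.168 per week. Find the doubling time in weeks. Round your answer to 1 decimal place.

doubling time ≈ 4.1 weeks

doubling time = ln(2) / |r| = 0.69315 / 0.168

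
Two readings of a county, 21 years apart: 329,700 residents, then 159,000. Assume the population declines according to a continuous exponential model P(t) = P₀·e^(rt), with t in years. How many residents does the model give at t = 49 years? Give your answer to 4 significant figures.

≈ 60,130 residents

r = ln(159000/329700) / 21 ≈ -0.034728 per year
P(49) = 329700 · e^(-0.034728·49) = 329700 · 0.18238 ≈ 60131.41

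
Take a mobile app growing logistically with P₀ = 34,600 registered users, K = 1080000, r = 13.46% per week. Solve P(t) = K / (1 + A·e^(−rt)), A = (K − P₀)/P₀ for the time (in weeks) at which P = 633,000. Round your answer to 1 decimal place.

A = (1080000 − 34600)/34600 = 30.21387
633000 = 1080000/(1 + 30.21387·e^(−0.1346t)) → 1 + 30.21387·e^(−0.1346t) = 1.70616
e^(−0.1346t) = 0.023372 → t = ln(42.78609)/0.1346 = 3.75621/0.1346

t ≈ 27.9 weeks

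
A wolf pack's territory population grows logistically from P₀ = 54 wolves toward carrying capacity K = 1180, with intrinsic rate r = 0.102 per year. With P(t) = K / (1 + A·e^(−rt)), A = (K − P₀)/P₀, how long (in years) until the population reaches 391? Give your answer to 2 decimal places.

t ≈ 22.90 years

A = (1180 − 54)/54 = 20.85185
391 = 1180/(1 + 20.85185·e^(−0.102t)) → 1 + 20.85185·e^(−0.102t) = 3.0179
e^(−0.102t) = 0.096773 → t = ln(10.33343)/0.102 = 2.33538/0.102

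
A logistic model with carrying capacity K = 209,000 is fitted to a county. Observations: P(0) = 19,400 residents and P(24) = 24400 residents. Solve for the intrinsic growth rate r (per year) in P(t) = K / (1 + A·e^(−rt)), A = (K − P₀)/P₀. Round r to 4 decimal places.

A = (209000 − 19400)/19400 = 9.7732
24400 = 209000/(1 + 9.7732·e^(−r·24)) → e^(−24r) = (8.56557 − 1)/9.7732 = 0.774115
r = −ln(0.774115)/24 = 0.25604/24

r ≈ 0.0107 per year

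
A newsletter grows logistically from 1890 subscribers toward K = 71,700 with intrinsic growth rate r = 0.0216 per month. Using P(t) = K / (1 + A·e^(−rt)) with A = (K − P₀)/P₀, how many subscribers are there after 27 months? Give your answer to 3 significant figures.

≈ 3,320 subscribers

A = (71700 − 1890)/1890 = 36.93651
P(27) = 71700 / (1 + 36.93651·e^(−0.0216·27)) = 71700 / (1 + 36.93651·0.55811)
= 71700 / 21.61462 ≈ 3317.2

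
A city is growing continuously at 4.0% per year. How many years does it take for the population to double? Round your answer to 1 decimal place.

doubling time ≈ 17.3 years

doubling time = ln(2) / |r| = 0.69315 / 0.04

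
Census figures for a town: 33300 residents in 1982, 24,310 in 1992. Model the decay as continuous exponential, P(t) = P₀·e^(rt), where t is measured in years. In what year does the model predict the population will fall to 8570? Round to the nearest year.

year 2025

r = ln(24310/33300) / 10 = -0.31467/10 ≈ -0.031467 per year
t = ln(8570/33300) / r = -1.35729/-0.031467 ≈ 43.13 years after 1982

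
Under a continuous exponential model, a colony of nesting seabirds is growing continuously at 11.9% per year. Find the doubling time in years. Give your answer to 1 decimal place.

doubling time = ln(2) / |r| = 0.69315 / 0.119

doubling time ≈ 5.8 years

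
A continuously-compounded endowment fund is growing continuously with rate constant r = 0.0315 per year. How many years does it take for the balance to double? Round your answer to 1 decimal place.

doubling time = ln(2) / |r| = 0.69315 / 0.0315

doubling time ≈ 22.0 years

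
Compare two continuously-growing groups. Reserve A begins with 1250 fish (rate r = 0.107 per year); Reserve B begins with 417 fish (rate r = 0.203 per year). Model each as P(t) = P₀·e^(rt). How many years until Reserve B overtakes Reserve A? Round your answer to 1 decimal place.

1250·e^(0.107t) = 417·e^(0.203t)
1250/417 = e^((0.203 − 0.107)t) → ln(2.9976) = 0.096·t
t = 1.09781 / 0.096

t ≈ 11.4 years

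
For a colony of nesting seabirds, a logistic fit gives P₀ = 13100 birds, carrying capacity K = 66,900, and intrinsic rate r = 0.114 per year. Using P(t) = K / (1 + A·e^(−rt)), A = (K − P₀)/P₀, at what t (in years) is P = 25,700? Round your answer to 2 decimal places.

t ≈ 8.25 years

A = (66900 − 13100)/13100 = 4.10687
25700 = 66900/(1 + 4.10687·e^(−0.114t)) → 1 + 4.10687·e^(−0.114t) = 2.60311
e^(−0.114t) = 0.390349 → t = ln(2.56181)/0.114 = 0.94071/0.114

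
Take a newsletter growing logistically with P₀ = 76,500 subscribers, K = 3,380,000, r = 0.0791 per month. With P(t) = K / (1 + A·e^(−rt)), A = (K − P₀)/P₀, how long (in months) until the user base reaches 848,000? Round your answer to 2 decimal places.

A = (3380000 − 76500)/76500 = 43.18301
848000 = 3380000/(1 + 43.18301·e^(−0.0791t)) → 1 + 43.18301·e^(−0.0791t) = 3.98585
e^(−0.0791t) = 0.069144 → t = ln(14.46256)/0.0791 = 2.67156/0.0791

t ≈ 33.77 months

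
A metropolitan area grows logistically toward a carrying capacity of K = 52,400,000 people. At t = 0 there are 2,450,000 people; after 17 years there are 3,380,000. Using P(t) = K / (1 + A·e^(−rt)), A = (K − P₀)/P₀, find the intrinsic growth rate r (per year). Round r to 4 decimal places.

A = (52400000 − 2450000)/2450000 = 20.38776
3380000 = 52400000/(1 + 20.38776·e^(−r·17)) → e^(−17r) = (15.50296 − 1)/20.38776 = 0.711356
r = −ln(0.711356)/17 = 0.34058/17

r ≈ 0.0200 per year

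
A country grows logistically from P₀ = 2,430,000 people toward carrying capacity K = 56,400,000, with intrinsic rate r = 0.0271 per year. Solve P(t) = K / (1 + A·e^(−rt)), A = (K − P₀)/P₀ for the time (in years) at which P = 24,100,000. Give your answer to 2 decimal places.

t ≈ 103.60 years

A = (56400000 − 2430000)/2430000 = 22.20988
24100000 = 56400000/(1 + 22.20988·e^(−0.0271t)) → 1 + 22.20988·e^(−0.0271t) = 2.34025
e^(−0.0271t) = 0.060345 → t = ln(16.57146)/0.0271 = 2.80768/0.0271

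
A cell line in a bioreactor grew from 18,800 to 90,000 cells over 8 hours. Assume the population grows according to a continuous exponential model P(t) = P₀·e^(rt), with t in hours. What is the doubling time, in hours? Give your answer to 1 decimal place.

doubling time ≈ 3.5 hours

r = ln(90000/18800) / 8 = ln(4.78723) / 8 ≈ 0.195744 per hour
doubling time = ln 2 / |r| = 0.69315 / 0.195744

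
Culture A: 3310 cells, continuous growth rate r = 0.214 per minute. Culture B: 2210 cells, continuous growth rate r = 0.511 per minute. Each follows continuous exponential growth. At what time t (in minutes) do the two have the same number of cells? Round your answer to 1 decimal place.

3310·e^(0.214t) = 2210·e^(0.511t)
3310/2210 = e^((0.511 − 0.214)t) → ln(1.49774) = 0.297·t
t = 0.40396 / 0.297

t ≈ 1.4 minutes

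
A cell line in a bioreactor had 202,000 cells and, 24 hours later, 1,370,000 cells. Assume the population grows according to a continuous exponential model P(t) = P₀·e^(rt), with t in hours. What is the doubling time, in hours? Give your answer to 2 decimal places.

r = ln(1370000/202000) / 24 = ln(6.78218) / 24 ≈ 0.079762 per hour
doubling time = ln 2 / |r| = 0.69315 / 0.079762

doubling time ≈ 8.69 hours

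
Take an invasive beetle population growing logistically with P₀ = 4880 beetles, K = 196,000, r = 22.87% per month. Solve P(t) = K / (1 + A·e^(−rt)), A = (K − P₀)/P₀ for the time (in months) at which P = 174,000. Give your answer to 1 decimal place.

A = (196000 − 4880)/4880 = 39.16393
174000 = 196000/(1 + 39.16393·e^(−0.2287t)) → 1 + 39.16393·e^(−0.2287t) = 1.12644
e^(−0.2287t) = 0.003228 → t = ln(309.75112)/0.2287 = 5.73577/0.2287

t ≈ 25.1 months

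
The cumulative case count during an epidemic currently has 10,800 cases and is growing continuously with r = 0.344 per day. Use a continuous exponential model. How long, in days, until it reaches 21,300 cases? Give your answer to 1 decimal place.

21300 = 10800 · e^(0.344·t)
t = ln(21300/10800) / 0.344 = ln(1.97222) / 0.344 = 0.67916 / 0.344

t ≈ 2.0 days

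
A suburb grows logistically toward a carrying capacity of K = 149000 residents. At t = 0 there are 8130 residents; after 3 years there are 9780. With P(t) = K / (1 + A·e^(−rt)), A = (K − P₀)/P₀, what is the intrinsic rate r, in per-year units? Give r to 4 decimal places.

A = (149000 − 8130)/8130 = 17.32718
9780 = 149000/(1 + 17.32718·e^(−r·3)) → e^(−3r) = (15.23517 − 1)/17.32718 = 0.821552
r = −ln(0.821552)/3 = 0.19656/3

r ≈ 0.0655 per year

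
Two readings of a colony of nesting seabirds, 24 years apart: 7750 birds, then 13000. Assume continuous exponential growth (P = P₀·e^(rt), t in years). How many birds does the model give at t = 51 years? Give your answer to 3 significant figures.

≈ 23,300 birds

r = ln(13000/7750) / 24 ≈ 0.021552 per year
P(51) = 7750 · e^(0.021552·51) = 7750 · 3.00167 ≈ 23262.97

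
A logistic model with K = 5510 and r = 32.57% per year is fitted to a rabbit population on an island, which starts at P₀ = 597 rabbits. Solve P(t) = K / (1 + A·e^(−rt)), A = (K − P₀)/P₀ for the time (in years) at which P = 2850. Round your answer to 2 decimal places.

t ≈ 6.68 years

A = (5510 − 597)/597 = 8.22948
2850 = 5510/(1 + 8.22948·e^(−0.3257t)) → 1 + 8.22948·e^(−0.3257t) = 1.93333
e^(−0.3257t) = 0.113413 → t = ln(8.8173)/0.3257 = 2.17672/0.3257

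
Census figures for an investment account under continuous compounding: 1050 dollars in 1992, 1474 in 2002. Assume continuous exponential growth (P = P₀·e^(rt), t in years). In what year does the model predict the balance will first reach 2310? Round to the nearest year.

year 2015

r = ln(1474/1050) / 10 = 0.33919/10 ≈ 0.033919 per year
t = ln(2310/1050) / r = 0.78846/0.033919 ≈ 23.25 years after 1992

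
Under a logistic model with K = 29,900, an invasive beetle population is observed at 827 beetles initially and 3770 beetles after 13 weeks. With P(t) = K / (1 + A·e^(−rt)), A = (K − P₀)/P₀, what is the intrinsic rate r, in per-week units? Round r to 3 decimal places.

r ≈ 0.125 per week

A = (29900 − 827)/827 = 35.15478
3770 = 29900/(1 + 35.15478·e^(−r·13)) → e^(−13r) = (7.93103 − 1)/35.15478 = 0.197158
r = −ln(0.197158)/13 = 1.62375/13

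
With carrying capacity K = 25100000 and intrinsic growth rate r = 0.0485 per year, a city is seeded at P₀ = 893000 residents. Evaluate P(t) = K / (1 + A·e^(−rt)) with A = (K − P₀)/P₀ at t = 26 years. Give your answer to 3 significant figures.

A = (25100000 − 893000)/893000 = 27.1075
P(26) = 25100000 / (1 + 27.1075·e^(−0.0485·26)) = 25100000 / (1 + 27.1075·0.283371)
= 25100000 / 8.68147 ≈ 2891216.42

≈ 2,890,000 residents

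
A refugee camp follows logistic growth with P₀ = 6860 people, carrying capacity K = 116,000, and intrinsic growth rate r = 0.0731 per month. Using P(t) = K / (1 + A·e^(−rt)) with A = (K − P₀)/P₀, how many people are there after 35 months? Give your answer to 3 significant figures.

A = (116000 − 6860)/6860 = 15.90962
P(35) = 116000 / (1 + 15.90962·e^(−0.0731·35)) = 116000 / (1 + 15.90962·0.077421)
= 116000 / 2.23174 ≈ 51977.49

≈ 52,000 people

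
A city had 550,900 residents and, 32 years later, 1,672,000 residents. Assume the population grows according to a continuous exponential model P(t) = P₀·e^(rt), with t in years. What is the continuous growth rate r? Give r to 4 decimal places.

r ≈ 0.0347 per year

1672000 = 550900 · e^(r·32)
e^(32r) = 1672000/550900 = 3.03503
r = ln(3.03503) / 32 = 1.11022 / 32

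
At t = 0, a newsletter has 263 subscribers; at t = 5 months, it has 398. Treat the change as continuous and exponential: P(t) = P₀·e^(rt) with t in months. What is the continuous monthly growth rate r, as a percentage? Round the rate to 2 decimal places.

r ≈ 8.29% per month

398 = 263 · e^(r·5)
e^(5r) = 398/263 = 1.51331
r = ln(1.51331) / 5 = 0.4143 / 5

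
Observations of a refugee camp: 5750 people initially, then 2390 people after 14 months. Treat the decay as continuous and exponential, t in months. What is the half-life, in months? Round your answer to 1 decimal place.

half-life ≈ 11.1 months

r = ln(2390/5750) / 14 = ln(0.41565) / 14 ≈ -0.062708 per month
half-life = ln 2 / |r| = 0.69315 / 0.062708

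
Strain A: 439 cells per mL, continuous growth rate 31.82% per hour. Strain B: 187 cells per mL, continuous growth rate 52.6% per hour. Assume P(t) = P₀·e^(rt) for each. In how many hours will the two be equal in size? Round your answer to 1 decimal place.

t ≈ 4.1 hours

439·e^(0.3182t) = 187·e^(0.526t)
439/187 = e^((0.526 − 0.3182)t) → ln(2.34759) = 0.2078·t
t = 0.85339 / 0.2078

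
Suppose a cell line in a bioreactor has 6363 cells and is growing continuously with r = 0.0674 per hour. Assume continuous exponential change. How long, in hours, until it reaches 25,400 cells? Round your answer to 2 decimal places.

25400 = 6363 · e^(0.0674·t)
t = ln(25400/6363) / 0.0674 = ln(3.99183) / 0.0674 = 1.38425 / 0.0674

t ≈ 20.54 hours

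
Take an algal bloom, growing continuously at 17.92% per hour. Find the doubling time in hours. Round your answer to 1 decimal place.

doubling time ≈ 3.9 hours

doubling time = ln(2) / |r| = 0.69315 / 0.1792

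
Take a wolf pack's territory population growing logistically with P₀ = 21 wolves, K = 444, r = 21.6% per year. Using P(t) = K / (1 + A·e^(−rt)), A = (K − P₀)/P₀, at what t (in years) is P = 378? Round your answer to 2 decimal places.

A = (444 − 21)/21 = 20.14286
378 = 444/(1 + 20.14286·e^(−0.216t)) → 1 + 20.14286·e^(−0.216t) = 1.1746
e^(−0.216t) = 0.008668 → t = ln(115.36364)/0.216 = 4.74809/0.216

t ≈ 21.98 years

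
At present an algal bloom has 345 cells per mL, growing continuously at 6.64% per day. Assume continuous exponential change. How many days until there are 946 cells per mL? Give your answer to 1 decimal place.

t ≈ 15.2 days

946 = 345 · e^(0.0664·t)
t = ln(946/345) / 0.0664 = ln(2.74203) / 0.0664 = 1.0087 / 0.0664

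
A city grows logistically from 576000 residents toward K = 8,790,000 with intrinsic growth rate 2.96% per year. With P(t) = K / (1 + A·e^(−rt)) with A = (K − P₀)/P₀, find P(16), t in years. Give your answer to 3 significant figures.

A = (8790000 − 576000)/576000 = 14.26042
P(16) = 8790000 / (1 + 14.26042·e^(−0.0296·16)) = 8790000 / (1 + 14.26042·0.622756)
= 8790000 / 9.88076 ≈ 889607.29

≈ 890,000 residents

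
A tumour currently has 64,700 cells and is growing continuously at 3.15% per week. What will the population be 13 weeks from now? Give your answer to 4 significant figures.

≈ 97,440 cells

P(13) = 64700 · e^(0.0315·13) = 64700 · e^(0.4095)
= 64700 · 1.50606 ≈ 97442.38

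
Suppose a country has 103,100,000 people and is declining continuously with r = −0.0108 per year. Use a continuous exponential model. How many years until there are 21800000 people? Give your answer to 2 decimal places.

t ≈ 143.87 years

21800000 = 103100000 · e^(-0.0108·t)
t = ln(21800000/103100000) / -0.0108 = ln(0.21145) / -0.0108 = -1.55379 / -0.0108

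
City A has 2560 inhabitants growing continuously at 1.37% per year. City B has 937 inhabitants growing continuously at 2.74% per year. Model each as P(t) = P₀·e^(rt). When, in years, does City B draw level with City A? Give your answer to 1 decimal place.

t ≈ 73.4 years

2560·e^(0.0137t) = 937·e^(0.0274t)
2560/937 = e^((0.0274 − 0.0137)t) → ln(2.73212) = 0.0137·t
t = 1.00508 / 0.0137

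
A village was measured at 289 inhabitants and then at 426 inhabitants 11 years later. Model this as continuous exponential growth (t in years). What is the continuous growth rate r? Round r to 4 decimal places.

426 = 289 · e^(r·11)
e^(11r) = 426/289 = 1.47405
r = ln(1.47405) / 11 = 0.38801 / 11

r ≈ 0.0353 per year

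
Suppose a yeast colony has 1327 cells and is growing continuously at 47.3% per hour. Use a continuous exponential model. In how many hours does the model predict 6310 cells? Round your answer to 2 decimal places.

6310 = 1327 · e^(0.473·t)
t = ln(6310/1327) / 0.473 = ln(4.75509) / 0.473 = 1.55921 / 0.473

t ≈ 3.30 hours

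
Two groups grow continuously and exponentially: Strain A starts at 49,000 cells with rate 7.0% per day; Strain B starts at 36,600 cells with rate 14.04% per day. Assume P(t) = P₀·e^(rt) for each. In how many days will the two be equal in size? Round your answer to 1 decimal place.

49000·e^(0.07t) = 36600·e^(0.1404t)
49000/36600 = e^((0.1404 − 0.07)t) → ln(1.3388) = 0.0704·t
t = 0.29177 / 0.0704

t ≈ 4.1 days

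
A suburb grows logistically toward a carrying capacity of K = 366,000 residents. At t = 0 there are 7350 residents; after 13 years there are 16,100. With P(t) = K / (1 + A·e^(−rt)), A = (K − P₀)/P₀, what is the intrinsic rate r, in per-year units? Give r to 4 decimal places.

r ≈ 0.0622 per year

A = (366000 − 7350)/7350 = 48.79592
16100 = 366000/(1 + 48.79592·e^(−r·13)) → e^(−13r) = (22.73292 − 1)/48.79592 = 0.445384
r = −ln(0.445384)/13 = 0.80882/13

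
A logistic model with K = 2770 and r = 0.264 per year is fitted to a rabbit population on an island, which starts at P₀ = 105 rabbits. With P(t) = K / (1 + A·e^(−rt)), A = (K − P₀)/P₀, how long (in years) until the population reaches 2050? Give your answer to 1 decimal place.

A = (2770 − 105)/105 = 25.38095
2050 = 2770/(1 + 25.38095·e^(−0.264t)) → 1 + 25.38095·e^(−0.264t) = 1.35122
e^(−0.264t) = 0.013838 → t = ln(72.26521)/0.264 = 4.28034/0.264

t ≈ 16.2 years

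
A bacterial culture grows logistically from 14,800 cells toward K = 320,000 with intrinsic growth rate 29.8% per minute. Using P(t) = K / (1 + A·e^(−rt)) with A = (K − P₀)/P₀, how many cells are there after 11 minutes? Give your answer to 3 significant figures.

A = (320000 − 14800)/14800 = 20.62162
P(11) = 320000 / (1 + 20.62162·e^(−0.298·11)) = 320000 / (1 + 20.62162·0.037704)
= 320000 / 1.77751 ≈ 180027.2

≈ 180,000 cells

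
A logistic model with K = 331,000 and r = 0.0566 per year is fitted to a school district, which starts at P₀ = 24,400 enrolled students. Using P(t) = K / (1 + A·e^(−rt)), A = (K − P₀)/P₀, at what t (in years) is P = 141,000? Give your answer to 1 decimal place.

t ≈ 39.4 years

A = (331000 − 24400)/24400 = 12.56557
141000 = 331000/(1 + 12.56557·e^(−0.0566t)) → 1 + 12.56557·e^(−0.0566t) = 2.34752
e^(−0.0566t) = 0.107239 → t = ln(9.32498)/0.0566 = 2.2327/0.0566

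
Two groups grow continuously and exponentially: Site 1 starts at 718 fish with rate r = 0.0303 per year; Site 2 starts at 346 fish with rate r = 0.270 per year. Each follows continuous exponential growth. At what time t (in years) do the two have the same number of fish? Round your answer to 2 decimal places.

t ≈ 3.05 years

718·e^(0.0303t) = 346·e^(0.27t)
718/346 = e^((0.27 − 0.0303)t) → ln(2.07514) = 0.2397·t
t = 0.73003 / 0.2397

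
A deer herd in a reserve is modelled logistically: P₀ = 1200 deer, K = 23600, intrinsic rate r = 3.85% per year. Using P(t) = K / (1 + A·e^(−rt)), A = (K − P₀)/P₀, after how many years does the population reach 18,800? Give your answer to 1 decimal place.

A = (23600 − 1200)/1200 = 18.66667
18800 = 23600/(1 + 18.66667·e^(−0.0385t)) → 1 + 18.66667·e^(−0.0385t) = 1.25532
e^(−0.0385t) = 0.013678 → t = ln(73.11111)/0.0385 = 4.29198/0.0385

t ≈ 111.5 years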